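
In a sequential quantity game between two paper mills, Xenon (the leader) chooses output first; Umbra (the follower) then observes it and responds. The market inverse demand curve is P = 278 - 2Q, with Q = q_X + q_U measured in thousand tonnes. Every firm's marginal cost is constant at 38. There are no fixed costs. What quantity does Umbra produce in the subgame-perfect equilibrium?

Solve by backward induction. Given q_X, the follower Umbra maximises π_U = (278 - 2q_X - 2q_U)q_U - 38q_U.
∂π_U/∂q_U = 240 - 2q_X - 4q_U = 0 gives the reaction function q_U = (240 - 2q_X)/4.
The leader anticipates this reaction. Substituting into P = 278 - 2Q gives P = 158 - q_X, so π_X = (158 - q_X)q_X - 38q_X.
Leader FOC: 120 - 2q_X = 0, so q_X = 60.
Then q_U = (240 - 2·60)/4 = 30.

30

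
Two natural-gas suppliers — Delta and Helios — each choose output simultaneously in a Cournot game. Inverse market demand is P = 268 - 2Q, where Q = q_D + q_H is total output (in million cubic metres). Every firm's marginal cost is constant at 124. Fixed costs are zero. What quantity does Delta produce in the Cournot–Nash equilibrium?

A representative firm's profit is π_i = q_i(268 - 2Q) - 124q_i.
First-order condition (treating rivals' output as given): 144 - 4q_i - 2q_j = 0.
With identical firms every q_j equals q_i, so q_j = q_i and 144 = 6q_i, giving q_i = 24.

24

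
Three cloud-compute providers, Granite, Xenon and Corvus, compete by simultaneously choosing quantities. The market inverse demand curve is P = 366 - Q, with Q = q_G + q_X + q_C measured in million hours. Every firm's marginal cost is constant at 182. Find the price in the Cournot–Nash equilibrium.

228

A representative firm's profit is π_i = q_i(366 - Q) - 182q_i.
Setting ∂π_i/∂q_i = 0 with rivals' quantities fixed: 184 - 2q_i - Σ_{j≠i} q_j = 0.
With identical firms every q_j equals q_i, so Σ_{j≠i} q_j = 2q_i and 184 = 4q_i, giving q_i = 46.
Total output Q = 138, so price P = 366 - 138 = 228.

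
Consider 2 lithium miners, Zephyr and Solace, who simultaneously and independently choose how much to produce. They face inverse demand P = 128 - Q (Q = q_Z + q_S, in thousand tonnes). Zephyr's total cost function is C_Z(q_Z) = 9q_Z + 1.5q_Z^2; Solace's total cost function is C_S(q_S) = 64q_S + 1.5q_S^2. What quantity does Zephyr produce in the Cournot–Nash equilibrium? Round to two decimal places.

22.13

Zephyr's profit: π_Z = (128 - Q)q_Z - (9q_Z + (3/2)q_Z²). Setting ∂π_Z/∂q_Z = 0: 119 - 5q_Z - (q_S) = 0.
Solace's first-order condition: 64 - 5q_S - (q_Z) = 0.
Best responses: q_Z = (119 - q_S)/5, q_S = (64 - q_Z)/5.
Solving the pair: q_Z = 177/8, q_S = 67/8.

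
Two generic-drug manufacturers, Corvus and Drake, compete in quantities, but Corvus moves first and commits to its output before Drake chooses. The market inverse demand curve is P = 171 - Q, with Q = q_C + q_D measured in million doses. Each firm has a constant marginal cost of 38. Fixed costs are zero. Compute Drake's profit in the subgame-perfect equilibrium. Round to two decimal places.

1105.56

The follower Drake best-responds to any q_C: π_D = (171 - Q)q_D - 38q_D.
∂π_D/∂q_D = 133 - q_C - 2q_D = 0 gives the reaction function q_D = (133 - q_C)/2.
Corvus substitutes q_D(q_C) into its own profit: π_C = q_C(171 - q_C - (133 - q_C)/2) - 38q_C = (209/2 - (1/2)q_C)q_C - 38q_C.
The leader's first-order condition 133/2 - q_C = 0 yields q_C = 133/2.
Then q_D = (133 - 133/2)/2 = 133/4.
Price P = 171 - 399/4 = 285/4.
Drake's profit: (285/4 - 38)·(133/4) = 1105.5625.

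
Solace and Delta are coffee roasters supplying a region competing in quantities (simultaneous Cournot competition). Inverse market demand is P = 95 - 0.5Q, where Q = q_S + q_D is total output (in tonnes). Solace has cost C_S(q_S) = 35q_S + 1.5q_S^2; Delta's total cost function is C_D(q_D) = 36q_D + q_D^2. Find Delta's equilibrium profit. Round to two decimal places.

461.05

Solace's profit: π_S = (95 - 0.5Q)q_S - (35q_S + (3/2)q_S²). Setting ∂π_S/∂q_S = 0: 60 - 4q_S - (1/2)(q_D) = 0.
Delta's first-order condition: 59 - 3q_D - (1/2)(q_S) = 0.
So q_S = (60 - (1/2)q_D)/4 and q_D = (59 - (1/2)q_S)/3.
Substituting one into the other gives q_S = 602/47 and q_D = 824/47.
Price P = 95 - (1/2)·(1426/47) = 79.8298.
Delta's profit: 79.8298·(824/47) - 36·(824/47) - (824/47)² = 461.0521.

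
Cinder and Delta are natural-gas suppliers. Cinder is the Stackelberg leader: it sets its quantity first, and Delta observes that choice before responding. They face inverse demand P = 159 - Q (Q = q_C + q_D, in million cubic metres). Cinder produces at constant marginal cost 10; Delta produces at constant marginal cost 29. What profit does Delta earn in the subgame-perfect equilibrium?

529

Solve by backward induction. Given q_C, the follower Delta maximises π_D = (159 - q_C - q_D)q_D - 29q_D.
Follower FOC: 130 - q_C - 2q_D = 0, so q_D(q_C) = (130 - q_C)/2.
The leader anticipates this reaction. Substituting into P = 159 - Q gives P = 94 - (1/2)q_C, so π_C = (94 - (1/2)q_C)q_C - 10q_C.
Maximising: ∂π_C/∂q_C = 84 - q_C = 0, giving q_C = 84.
Then q_D = (130 - 84)/2 = 23.
Price P = 159 - 107 = 52.
Delta's profit: (52 - 29)·23 = 529.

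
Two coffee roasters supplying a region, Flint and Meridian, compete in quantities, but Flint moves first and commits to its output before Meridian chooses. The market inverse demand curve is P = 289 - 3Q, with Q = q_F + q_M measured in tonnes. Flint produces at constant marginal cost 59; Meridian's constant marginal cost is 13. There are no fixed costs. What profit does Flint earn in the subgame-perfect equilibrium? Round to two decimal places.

Solve by backward induction. Given q_F, the follower Meridian maximises π_M = (289 - 3q_F - 3q_M)q_M - 13q_M.
∂π_M/∂q_M = 276 - 3q_F - 6q_M = 0 gives the reaction function q_M = (276 - 3q_F)/6.
The leader anticipates this reaction. Substituting into P = 289 - 3Q gives P = 151 - (3/2)q_F, so π_F = (151 - (3/2)q_F)q_F - 59q_F.
Leader FOC: 92 - 3q_F = 0, so q_F = 92/3.
Then q_M = (276 - 3·(92/3))/6 = 92/3.
Price P = 289 - 3·(184/3) = 105.
Flint's profit: (105 - 59)·(92/3) = 1410.6667.

1410.67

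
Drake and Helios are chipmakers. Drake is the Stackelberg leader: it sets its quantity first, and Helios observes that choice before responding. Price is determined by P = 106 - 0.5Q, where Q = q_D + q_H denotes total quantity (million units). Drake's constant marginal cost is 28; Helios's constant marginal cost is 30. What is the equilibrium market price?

48

Solve by backward induction. Given q_D, the follower Helios maximises π_H = (106 - (1/2)q_D - (1/2)q_H)q_H - 30q_H.
Setting the follower's marginal profit to zero, 76 - (1/2)q_D - q_H = 0, i.e. q_H = (76 - (1/2)q_D).
The leader anticipates this reaction. Substituting into P = 106 - 0.5Q gives P = 68 - (1/4)q_D, so π_D = (68 - (1/4)q_D)q_D - 28q_D.
Leader FOC: 40 - (1/2)q_D = 0, so q_D = 80.
Then q_H = (76 - (1/2)·80) = 36.
Total output Q = 116, so price P = 106 - (1/2)·116 = 48.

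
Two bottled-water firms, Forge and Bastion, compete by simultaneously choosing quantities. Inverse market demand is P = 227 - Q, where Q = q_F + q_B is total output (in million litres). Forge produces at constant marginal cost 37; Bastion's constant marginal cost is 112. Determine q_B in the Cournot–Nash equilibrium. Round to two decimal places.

13.33

Forge's profit: π_F = (227 - Q)q_F - (37q_F). Setting ∂π_F/∂q_F = 0: 190 - 2q_F - (q_B) = 0.
Bastion's profit: π_B = (227 - Q)q_B - (112q_B). Setting ∂π_B/∂q_B = 0: 115 - 2q_B - (q_F) = 0.
So q_F = (190 - q_B)/2 and q_B = (115 - q_F)/2.
Substituting one into the other gives q_F = 265/3 and q_B = 40/3.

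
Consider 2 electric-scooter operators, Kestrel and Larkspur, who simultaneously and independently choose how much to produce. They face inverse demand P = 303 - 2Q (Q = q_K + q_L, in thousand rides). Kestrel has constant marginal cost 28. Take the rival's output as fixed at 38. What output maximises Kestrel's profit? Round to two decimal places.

With the rival's output fixed at 38, Kestrel's profit is π_K = (303 - 2·38 - 2q_K)q_K - (28q_K) = (227 - 2q_K)q_K - (28q_K).
∂π_K/∂q_K = 199 - 4q_K = 0, so q_K = 199/4.

49.75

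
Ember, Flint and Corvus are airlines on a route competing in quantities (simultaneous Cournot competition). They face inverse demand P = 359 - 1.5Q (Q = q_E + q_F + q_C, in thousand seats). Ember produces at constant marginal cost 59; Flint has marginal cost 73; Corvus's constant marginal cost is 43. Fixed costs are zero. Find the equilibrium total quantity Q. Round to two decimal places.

Ember's profit: π_E = (359 - 1.5Q)q_E - (59q_E). Setting ∂π_E/∂q_E = 0: 300 - 3q_E - (3/2)(q_F + q_C) = 0.
Flint's profit: π_F = (359 - 1.5Q)q_F - (73q_F). Setting ∂π_F/∂q_F = 0: 286 - 3q_F - (3/2)(q_E + q_C) = 0.
Corvus's first-order condition: 316 - 3q_C - (3/2)(q_E + q_F) = 0.
Adding the 3 first-order conditions: 902 − 6Q = 0, so Q = 451/3.
Back-substituting: q_E = (300 − 451/2)/(3/2) = 149/3, q_F = (286 − 451/2)/(3/2) = 121/3, q_C = (316 − 451/2)/(3/2) = 181/3.
Total output Q = 149/3 + 121/3 + 181/3 = 451/3.

150.33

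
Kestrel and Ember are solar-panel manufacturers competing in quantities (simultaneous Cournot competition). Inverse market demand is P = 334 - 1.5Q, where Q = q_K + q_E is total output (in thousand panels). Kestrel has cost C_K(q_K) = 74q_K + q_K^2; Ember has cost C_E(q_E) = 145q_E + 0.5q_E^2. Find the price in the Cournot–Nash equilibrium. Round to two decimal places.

223.17

Kestrel's profit: π_K = (334 - 1.5Q)q_K - (74q_K + q_K²). Setting ∂π_K/∂q_K = 0: 260 - 5q_K - (3/2)(q_E) = 0.
Ember's first-order condition: 189 - 4q_E - (3/2)(q_K) = 0.
Rearranging gives the reaction functions q_K = (260 - (3/2)q_E)/5 and q_E = (189 - (3/2)q_K)/4.
Solving the pair: q_K = 42.6197, q_E = 31.2676.
Total output Q = 73.8873, so price P = 334 - (3/2)·73.8873 = 223.1690.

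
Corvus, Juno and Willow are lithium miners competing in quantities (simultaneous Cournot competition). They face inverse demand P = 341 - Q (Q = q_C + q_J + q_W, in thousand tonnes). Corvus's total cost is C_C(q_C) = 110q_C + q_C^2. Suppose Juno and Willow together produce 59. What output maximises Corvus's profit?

43

With rivals' combined output fixed at 59, Corvus's profit is π_C = (341 - 59 - q_C)q_C - (110q_C + q_C²) = (282 - q_C)q_C - (110q_C + q_C²).
∂π_C/∂q_C = 172 - 4q_C = 0, so q_C = 43.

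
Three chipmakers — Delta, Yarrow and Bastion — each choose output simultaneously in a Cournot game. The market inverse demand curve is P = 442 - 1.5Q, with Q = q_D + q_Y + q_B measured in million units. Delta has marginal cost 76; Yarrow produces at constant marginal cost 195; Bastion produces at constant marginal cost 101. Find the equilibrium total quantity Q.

Delta's profit: π_D = (442 - 1.5Q)q_D - (76q_D). Setting ∂π_D/∂q_D = 0: 366 - 3q_D - (3/2)(q_Y + q_B) = 0.
Yarrow's first-order condition: 247 - 3q_Y - (3/2)(q_D + q_B) = 0.
Bastion's first-order condition: 341 - 3q_B - (3/2)(q_D + q_Y) = 0.
Adding the 3 first-order conditions: 954 − 6Q = 0, so Q = 159.
Back-substituting: q_D = (366 − 477/2)/(3/2) = 85, q_Y = (247 − 477/2)/(3/2) = 17/3, q_B = (341 − 477/2)/(3/2) = 205/3.
Total output Q = 85 + 17/3 + 205/3 = 159.

159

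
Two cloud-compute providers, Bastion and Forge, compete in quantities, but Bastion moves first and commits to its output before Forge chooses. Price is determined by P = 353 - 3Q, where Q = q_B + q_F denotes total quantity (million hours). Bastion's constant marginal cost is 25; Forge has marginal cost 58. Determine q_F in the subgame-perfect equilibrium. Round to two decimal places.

19.08

Solve by backward induction. Given q_B, the follower Forge maximises π_F = (353 - 3q_B - 3q_F)q_F - 58q_F.
∂π_F/∂q_F = 295 - 3q_B - 6q_F = 0 gives the reaction function q_F = (295 - 3q_B)/6.
The leader anticipates this reaction. Substituting into P = 353 - 3Q gives P = 411/2 - (3/2)q_B, so π_B = (411/2 - (3/2)q_B)q_B - 25q_B.
The leader's first-order condition 361/2 - 3q_B = 0 yields q_B = 361/6.
Then q_F = (295 - 3·(361/6))/6 = 229/12.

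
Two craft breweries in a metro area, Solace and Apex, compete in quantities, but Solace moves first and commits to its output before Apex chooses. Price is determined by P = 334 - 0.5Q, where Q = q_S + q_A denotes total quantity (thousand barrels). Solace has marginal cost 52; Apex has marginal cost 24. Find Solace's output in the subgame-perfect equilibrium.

Solve by backward induction. Given q_S, the follower Apex maximises π_A = (334 - (1/2)q_S - (1/2)q_A)q_A - 24q_A.
Follower FOC: 310 - (1/2)q_S - q_A = 0, so q_A(q_S) = (310 - (1/2)q_S).
The leader anticipates this reaction. Substituting into P = 334 - 0.5Q gives P = 179 - (1/4)q_S, so π_S = (179 - (1/4)q_S)q_S - 52q_S.
The leader's first-order condition 127 - (1/2)q_S = 0 yields q_S = 254.
Then q_A = (310 - (1/2)·254) = 183.

254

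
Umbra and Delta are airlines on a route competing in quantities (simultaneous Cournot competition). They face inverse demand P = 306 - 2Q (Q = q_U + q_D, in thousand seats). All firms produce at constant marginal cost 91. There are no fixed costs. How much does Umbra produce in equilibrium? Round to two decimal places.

35.83

A representative firm's profit is π_i = q_i(306 - 2Q) - 91q_i.
Setting ∂π_i/∂q_i = 0 with rivals' quantities fixed: 215 - 4q_i - 2q_j = 0.
By symmetry each firm produces the same amount; substituting q_j = q_i yields q_i = 215/6.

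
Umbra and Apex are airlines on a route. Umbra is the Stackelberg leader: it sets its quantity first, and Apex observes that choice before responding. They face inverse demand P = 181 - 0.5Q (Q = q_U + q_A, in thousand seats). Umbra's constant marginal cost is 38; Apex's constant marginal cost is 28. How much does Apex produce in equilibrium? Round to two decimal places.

86.50

The follower Apex best-responds to any q_U: π_A = (181 - 0.5Q)q_A - 28q_A.
∂π_A/∂q_A = 153 - (1/2)q_U - q_A = 0 gives the reaction function q_A = (153 - (1/2)q_U).
The leader anticipates this reaction. Substituting into P = 181 - 0.5Q gives P = 209/2 - (1/4)q_U, so π_U = (209/2 - (1/4)q_U)q_U - 38q_U.
The leader's first-order condition 133/2 - (1/2)q_U = 0 yields q_U = 133.
Then q_A = (153 - (1/2)·133) = 173/2.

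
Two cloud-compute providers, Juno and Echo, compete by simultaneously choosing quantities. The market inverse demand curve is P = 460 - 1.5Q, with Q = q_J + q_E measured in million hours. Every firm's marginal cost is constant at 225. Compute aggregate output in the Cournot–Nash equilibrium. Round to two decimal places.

104.44

Each firm earns π_i = (460 - 1.5Q)q_i - 225q_i.
First-order condition (treating rivals' output as given): 235 - 3q_i - (3/2)q_j = 0.
With identical firms every q_j equals q_i, so q_j = q_i and 235 = (9/2)q_i, giving q_i = 470/9.
Total output Q = 470/9 + 470/9 = 940/9.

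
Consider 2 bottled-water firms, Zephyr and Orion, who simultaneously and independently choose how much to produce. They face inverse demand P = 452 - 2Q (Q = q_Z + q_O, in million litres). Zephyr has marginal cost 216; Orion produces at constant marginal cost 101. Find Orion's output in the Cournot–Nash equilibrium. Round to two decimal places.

Zephyr's profit: π_Z = (452 - 2Q)q_Z - (216q_Z). Setting ∂π_Z/∂q_Z = 0: 236 - 4q_Z - 2(q_O) = 0.
Orion's first-order condition: 351 - 4q_O - 2(q_Z) = 0.
Best responses: q_Z = (236 - 2q_O)/4, q_O = (351 - 2q_Z)/4.
Solving the pair: q_Z = 121/6, q_O = 233/3.

77.67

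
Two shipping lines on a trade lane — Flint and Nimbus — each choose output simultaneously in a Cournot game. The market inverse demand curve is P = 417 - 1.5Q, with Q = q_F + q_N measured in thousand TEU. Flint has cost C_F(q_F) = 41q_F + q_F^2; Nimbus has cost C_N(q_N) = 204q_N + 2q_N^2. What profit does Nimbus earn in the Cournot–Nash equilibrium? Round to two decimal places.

819.07

Flint's profit: π_F = (417 - 1.5Q)q_F - (41q_F + q_F²). Setting ∂π_F/∂q_F = 0: 376 - 5q_F - (3/2)(q_N) = 0.
Nimbus's first-order condition: 213 - 7q_N - (3/2)(q_F) = 0.
Best responses: q_F = (376 - (3/2)q_N)/5, q_N = (213 - (3/2)q_F)/7.
Substituting one into the other gives q_F = 70.6107 and q_N = 15.2977.
Price P = 417 - (3/2)·85.9084 = 288.1374.
Nimbus's profit: 288.1374·15.2977 - 204·15.2977 - 2·15.2977² = 819.0698.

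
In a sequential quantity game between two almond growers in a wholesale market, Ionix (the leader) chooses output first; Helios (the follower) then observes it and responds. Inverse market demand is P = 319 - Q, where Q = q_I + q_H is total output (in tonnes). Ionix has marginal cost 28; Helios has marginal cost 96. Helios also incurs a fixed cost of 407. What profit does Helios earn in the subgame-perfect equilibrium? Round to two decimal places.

Solve by backward induction. Given q_I, the follower Helios maximises π_H = (319 - q_I - q_H)q_H - 96q_H.
∂π_H/∂q_H = 223 - q_I - 2q_H = 0 gives the reaction function q_H = (223 - q_I)/2.
The leader anticipates this reaction. Substituting into P = 319 - Q gives P = 415/2 - (1/2)q_I, so π_I = (415/2 - (1/2)q_I)q_I - 28q_I.
The leader's first-order condition 359/2 - q_I = 0 yields q_I = 359/2.
Then q_H = (223 - 359/2)/2 = 87/4.
Price P = 319 - 805/4 = 471/4.
Helios's profit: (471/4 - 96)·(87/4) - 407 = 1057/16.

66.06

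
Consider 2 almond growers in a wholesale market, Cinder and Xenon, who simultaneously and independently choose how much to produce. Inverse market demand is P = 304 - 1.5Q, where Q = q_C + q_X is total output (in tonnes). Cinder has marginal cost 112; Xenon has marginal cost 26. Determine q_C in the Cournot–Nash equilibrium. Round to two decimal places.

Cinder's profit: π_C = (304 - 1.5Q)q_C - (112q_C). Setting ∂π_C/∂q_C = 0: 192 - 3q_C - (3/2)(q_X) = 0.
Xenon's first-order condition: 278 - 3q_X - (3/2)(q_C) = 0.
So q_C = (192 - (3/2)q_X)/3 and q_X = (278 - (3/2)q_C)/3.
Substituting one into the other gives q_C = 212/9 and q_X = 728/9.

23.56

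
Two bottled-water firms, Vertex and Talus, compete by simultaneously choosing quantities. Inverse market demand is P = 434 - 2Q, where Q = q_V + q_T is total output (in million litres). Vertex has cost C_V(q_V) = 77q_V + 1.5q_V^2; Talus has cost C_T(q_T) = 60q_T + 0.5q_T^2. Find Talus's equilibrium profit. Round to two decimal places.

Vertex's profit: π_V = (434 - 2Q)q_V - (77q_V + (3/2)q_V²). Setting ∂π_V/∂q_V = 0: 357 - 7q_V - 2(q_T) = 0.
Talus's profit: π_T = (434 - 2Q)q_T - (60q_T + (1/2)q_T²). Setting ∂π_T/∂q_T = 0: 374 - 5q_T - 2(q_V) = 0.
So q_V = (357 - 2q_T)/7 and q_T = (374 - 2q_V)/5.
Substituting one into the other gives q_V = 1037/31 and q_T = 1904/31.
Price P = 434 - 2·94.8710 = 244.2581.
Talus's profit: 244.2581·(1904/31) - 60·(1904/31) - (1/2)(1904/31)² = 9430.8429.

9430.84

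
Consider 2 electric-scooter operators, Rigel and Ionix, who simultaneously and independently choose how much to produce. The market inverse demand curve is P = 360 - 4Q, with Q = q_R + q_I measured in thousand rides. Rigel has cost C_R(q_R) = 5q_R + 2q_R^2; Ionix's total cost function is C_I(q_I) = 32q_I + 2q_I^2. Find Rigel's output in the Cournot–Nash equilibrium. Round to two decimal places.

Rigel's profit: π_R = (360 - 4Q)q_R - (5q_R + 2q_R²). Setting ∂π_R/∂q_R = 0: 355 - 12q_R - 4(q_I) = 0.
Ionix's first-order condition: 328 - 12q_I - 4(q_R) = 0.
Best responses: q_R = (355 - 4q_I)/12, q_I = (328 - 4q_R)/12.
Substituting one into the other gives q_R = 737/32 and q_I = 629/32.

23.03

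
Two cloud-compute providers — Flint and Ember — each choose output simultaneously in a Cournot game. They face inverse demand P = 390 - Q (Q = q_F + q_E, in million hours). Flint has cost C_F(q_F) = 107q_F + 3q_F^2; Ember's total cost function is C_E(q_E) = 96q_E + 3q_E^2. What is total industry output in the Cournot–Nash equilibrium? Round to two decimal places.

64.11

Flint's profit: π_F = (390 - Q)q_F - (107q_F + 3q_F²). Setting ∂π_F/∂q_F = 0: 283 - 8q_F - (q_E) = 0.
Ember's profit: π_E = (390 - Q)q_E - (96q_E + 3q_E²). Setting ∂π_E/∂q_E = 0: 294 - 8q_E - (q_F) = 0.
Rearranging gives the reaction functions q_F = (283 - q_E)/8 and q_E = (294 - q_F)/8.
Solving the pair: q_F = 1970/63, q_E = 32.8413.
Total output Q = 1970/63 + 32.8413 = 577/9.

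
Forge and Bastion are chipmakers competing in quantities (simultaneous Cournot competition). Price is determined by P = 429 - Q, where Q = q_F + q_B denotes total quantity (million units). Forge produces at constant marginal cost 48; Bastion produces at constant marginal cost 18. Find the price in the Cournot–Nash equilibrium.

165

Forge's profit: π_F = (429 - Q)q_F - (48q_F). Setting ∂π_F/∂q_F = 0: 381 - 2q_F - (q_B) = 0.
Bastion's first-order condition: 411 - 2q_B - (q_F) = 0.
So q_F = (381 - q_B)/2 and q_B = (411 - q_F)/2.
Solving the pair: q_F = 117, q_B = 147.
Total output Q = 264, so price P = 429 - 264 = 165.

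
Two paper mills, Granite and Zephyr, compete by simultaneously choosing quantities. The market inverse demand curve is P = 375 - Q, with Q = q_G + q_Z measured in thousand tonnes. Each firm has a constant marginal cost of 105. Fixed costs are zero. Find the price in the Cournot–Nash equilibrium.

195

Each firm earns π_i = (375 - Q)q_i - 105q_i.
Setting ∂π_i/∂q_i = 0 with rivals' quantities fixed: 270 - 2q_i - q_j = 0.
With identical firms every q_j equals q_i, so q_j = q_i and 270 = 3q_i, giving q_i = 90.
Total output Q = 180, so price P = 375 - 180 = 195.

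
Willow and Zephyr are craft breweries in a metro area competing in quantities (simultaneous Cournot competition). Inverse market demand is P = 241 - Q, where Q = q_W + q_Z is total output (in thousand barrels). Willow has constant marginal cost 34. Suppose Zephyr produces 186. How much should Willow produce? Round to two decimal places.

10.50

With the rival's output fixed at 186, Willow's profit is π_W = (241 - 186 - q_W)q_W - (34q_W) = (55 - q_W)q_W - (34q_W).
∂π_W/∂q_W = 21 - 2q_W = 0, so q_W = 21/2.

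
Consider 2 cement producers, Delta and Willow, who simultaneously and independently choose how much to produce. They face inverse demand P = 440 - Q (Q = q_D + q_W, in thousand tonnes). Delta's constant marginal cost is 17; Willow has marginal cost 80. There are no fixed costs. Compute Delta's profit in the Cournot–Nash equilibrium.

Delta's profit: π_D = (440 - Q)q_D - (17q_D). Setting ∂π_D/∂q_D = 0: 423 - 2q_D - (q_W) = 0.
Willow's first-order condition: 360 - 2q_W - (q_D) = 0.
Best responses: q_D = (423 - q_W)/2, q_W = (360 - q_D)/2.
Solving the pair: q_D = 162, q_W = 99.
Price P = 440 - 261 = 179.
Delta's profit: (179 - 17)·162 = 26244.

26244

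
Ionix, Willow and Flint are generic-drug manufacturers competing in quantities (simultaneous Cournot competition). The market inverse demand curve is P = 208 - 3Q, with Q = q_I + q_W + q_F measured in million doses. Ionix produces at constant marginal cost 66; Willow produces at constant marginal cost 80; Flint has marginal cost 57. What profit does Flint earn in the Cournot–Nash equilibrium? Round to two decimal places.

697.69

Ionix's profit: π_I = (208 - 3Q)q_I - (66q_I). Setting ∂π_I/∂q_I = 0: 142 - 6q_I - 3(q_W + q_F) = 0.
Willow's profit: π_W = (208 - 3Q)q_W - (80q_W). Setting ∂π_W/∂q_W = 0: 128 - 6q_W - 3(q_I + q_F) = 0.
Flint's profit: π_F = (208 - 3Q)q_F - (57q_F). Setting ∂π_F/∂q_F = 0: 151 - 6q_F - 3(q_I + q_W) = 0.
Adding the 3 first-order conditions: 421 − 12Q = 0, so Q = 421/12.
Back-substituting: q_I = (142 − 421/4)/3 = 49/4, q_W = (128 − 421/4)/3 = 91/12, q_F = (151 − 421/4)/3 = 61/4.
Price P = 208 - 3·(421/12) = 411/4.
Flint's profit: (411/4 - 57)·(61/4) = 697.6875.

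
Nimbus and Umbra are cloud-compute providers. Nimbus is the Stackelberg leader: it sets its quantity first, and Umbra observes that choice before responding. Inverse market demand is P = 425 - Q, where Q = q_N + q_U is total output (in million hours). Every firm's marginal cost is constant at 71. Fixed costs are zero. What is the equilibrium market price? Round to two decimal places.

The follower Umbra best-responds to any q_N: π_U = (425 - Q)q_U - 71q_U.
Follower FOC: 354 - q_N - 2q_U = 0, so q_U(q_N) = (354 - q_N)/2.
Nimbus substitutes q_U(q_N) into its own profit: π_N = q_N(425 - q_N - (354 - q_N)/2) - 71q_N = (248 - (1/2)q_N)q_N - 71q_N.
Leader FOC: 177 - q_N = 0, so q_N = 177.
Then q_U = (354 - 177)/2 = 177/2.
Total output Q = 531/2, so price P = 425 - 531/2 = 319/2.

159.50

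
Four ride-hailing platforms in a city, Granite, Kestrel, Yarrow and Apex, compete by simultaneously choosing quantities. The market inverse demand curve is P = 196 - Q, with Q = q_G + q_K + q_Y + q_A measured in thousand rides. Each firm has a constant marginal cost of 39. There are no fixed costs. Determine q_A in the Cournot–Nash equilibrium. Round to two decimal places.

Each firm earns π_i = (196 - Q)q_i - 39q_i.
First-order condition (treating rivals' output as given): 157 - 2q_i - Σ_{j≠i} q_j = 0.
By symmetry each firm produces the same amount; substituting Σ_{j≠i} q_j = 3q_i yields q_i = 157/5.

31.40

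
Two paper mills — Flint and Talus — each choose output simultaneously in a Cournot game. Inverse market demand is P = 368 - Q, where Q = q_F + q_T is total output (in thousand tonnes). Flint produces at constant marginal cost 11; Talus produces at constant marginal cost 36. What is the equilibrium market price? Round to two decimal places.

Flint's profit: π_F = (368 - Q)q_F - (11q_F). Setting ∂π_F/∂q_F = 0: 357 - 2q_F - (q_T) = 0.
Talus's profit: π_T = (368 - Q)q_T - (36q_T). Setting ∂π_T/∂q_T = 0: 332 - 2q_T - (q_F) = 0.
Best responses: q_F = (357 - q_T)/2, q_T = (332 - q_F)/2.
Substituting one into the other gives q_F = 382/3 and q_T = 307/3.
Total output Q = 689/3, so price P = 368 - 689/3 = 415/3.

138.33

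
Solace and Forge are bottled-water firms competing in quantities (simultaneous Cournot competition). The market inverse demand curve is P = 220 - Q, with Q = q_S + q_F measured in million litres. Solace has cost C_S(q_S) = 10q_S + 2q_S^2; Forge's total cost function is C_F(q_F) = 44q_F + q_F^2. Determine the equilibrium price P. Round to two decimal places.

154.35

Solace's profit: π_S = (220 - Q)q_S - (10q_S + 2q_S²). Setting ∂π_S/∂q_S = 0: 210 - 6q_S - (q_F) = 0.
Forge's profit: π_F = (220 - Q)q_F - (44q_F + q_F²). Setting ∂π_F/∂q_F = 0: 176 - 4q_F - (q_S) = 0.
Rearranging gives the reaction functions q_S = (210 - q_F)/6 and q_F = (176 - q_S)/4.
Solving the pair: q_S = 664/23, q_F = 846/23.
Total output Q = 1510/23, so price P = 220 - 1510/23 = 154.3478.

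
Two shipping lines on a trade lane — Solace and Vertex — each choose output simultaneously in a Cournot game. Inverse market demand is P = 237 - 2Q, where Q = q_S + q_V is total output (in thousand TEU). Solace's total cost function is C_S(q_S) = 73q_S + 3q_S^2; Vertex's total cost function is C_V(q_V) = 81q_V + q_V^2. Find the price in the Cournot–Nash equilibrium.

Solace's profit: π_S = (237 - 2Q)q_S - (73q_S + 3q_S²). Setting ∂π_S/∂q_S = 0: 164 - 10q_S - 2(q_V) = 0.
Vertex's first-order condition: 156 - 6q_V - 2(q_S) = 0.
Best responses: q_S = (164 - 2q_V)/10, q_V = (156 - 2q_S)/6.
Substituting one into the other gives q_S = 12 and q_V = 22.
Total output Q = 34, so price P = 237 - 2·34 = 169.

169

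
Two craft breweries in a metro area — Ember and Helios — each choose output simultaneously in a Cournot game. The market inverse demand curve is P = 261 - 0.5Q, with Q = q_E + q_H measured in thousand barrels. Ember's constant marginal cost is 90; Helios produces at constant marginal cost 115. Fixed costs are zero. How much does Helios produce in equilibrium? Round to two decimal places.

80.67

Ember's profit: π_E = (261 - 0.5Q)q_E - (90q_E). Setting ∂π_E/∂q_E = 0: 171 - q_E - (1/2)(q_H) = 0.
Helios's profit: π_H = (261 - 0.5Q)q_H - (115q_H). Setting ∂π_H/∂q_H = 0: 146 - q_H - (1/2)(q_E) = 0.
Rearranging gives the reaction functions q_E = (171 - (1/2)q_H) and q_H = (146 - (1/2)q_E).
Substituting one into the other gives q_E = 392/3 and q_H = 242/3.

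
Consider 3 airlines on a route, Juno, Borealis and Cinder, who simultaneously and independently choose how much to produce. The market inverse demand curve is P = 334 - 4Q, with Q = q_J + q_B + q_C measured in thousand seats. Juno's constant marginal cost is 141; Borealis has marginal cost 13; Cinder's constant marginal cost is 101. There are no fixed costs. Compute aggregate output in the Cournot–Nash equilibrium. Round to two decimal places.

Juno's profit: π_J = (334 - 4Q)q_J - (141q_J). Setting ∂π_J/∂q_J = 0: 193 - 8q_J - 4(q_B + q_C) = 0.
Borealis's profit: π_B = (334 - 4Q)q_B - (13q_B). Setting ∂π_B/∂q_B = 0: 321 - 8q_B - 4(q_J + q_C) = 0.
Cinder's profit: π_C = (334 - 4Q)q_C - (101q_C). Setting ∂π_C/∂q_C = 0: 233 - 8q_C - 4(q_J + q_B) = 0.
Adding the 3 conditions: 747 − 8Q − 8Q = 0, i.e. Q = 747/16.
Back-substituting: q_J = (193 − 747/4)/4 = 25/16, q_B = (321 − 747/4)/4 = 537/16, q_C = (233 − 747/4)/4 = 185/16.
Total output Q = 25/16 + 537/16 + 185/16 = 747/16.

46.69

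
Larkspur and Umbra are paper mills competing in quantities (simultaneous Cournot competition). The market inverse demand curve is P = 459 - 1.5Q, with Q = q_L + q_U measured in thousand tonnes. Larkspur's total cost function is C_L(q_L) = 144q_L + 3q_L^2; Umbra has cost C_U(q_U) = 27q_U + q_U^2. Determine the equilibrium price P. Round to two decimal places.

306.63

Larkspur's profit: π_L = (459 - 1.5Q)q_L - (144q_L + 3q_L²). Setting ∂π_L/∂q_L = 0: 315 - 9q_L - (3/2)(q_U) = 0.
Umbra's profit: π_U = (459 - 1.5Q)q_U - (27q_U + q_U²). Setting ∂π_U/∂q_U = 0: 432 - 5q_U - (3/2)(q_L) = 0.
Rearranging gives the reaction functions q_L = (315 - (3/2)q_U)/9 and q_U = (432 - (3/2)q_L)/5.
Substituting one into the other gives q_L = 412/19 and q_U = 1518/19.
Total output Q = 1930/19, so price P = 459 - (3/2)·(1930/19) = 306.6316.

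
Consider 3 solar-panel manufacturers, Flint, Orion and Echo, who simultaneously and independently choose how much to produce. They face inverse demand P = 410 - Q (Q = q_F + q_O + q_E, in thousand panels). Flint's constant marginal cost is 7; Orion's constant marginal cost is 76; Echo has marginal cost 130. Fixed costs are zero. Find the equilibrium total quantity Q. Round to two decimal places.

Flint's profit: π_F = (410 - Q)q_F - (7q_F). Setting ∂π_F/∂q_F = 0: 403 - 2q_F - (q_O + q_E) = 0.
Orion's first-order condition: 334 - 2q_O - (q_F + q_E) = 0.
Echo's profit: π_E = (410 - Q)q_E - (130q_E). Setting ∂π_E/∂q_E = 0: 280 - 2q_E - (q_F + q_O) = 0.
Adding the 3 first-order conditions: 1017 − 4Q = 0, so Q = 1017/4.
Back-substituting: q_F = (403 − 1017/4) = 595/4, q_O = (334 − 1017/4) = 319/4, q_E = (280 − 1017/4) = 103/4.
Total output Q = 595/4 + 319/4 + 103/4 = 1017/4.

254.25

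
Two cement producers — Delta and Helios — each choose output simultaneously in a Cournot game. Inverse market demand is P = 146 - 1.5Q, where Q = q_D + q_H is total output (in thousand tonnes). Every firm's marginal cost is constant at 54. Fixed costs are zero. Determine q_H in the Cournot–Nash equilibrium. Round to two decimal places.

20.44

A representative firm's profit is π_i = q_i(146 - 1.5Q) - 54q_i.
First-order condition (treating rivals' output as given): 92 - 3q_i - (3/2)q_j = 0.
With identical firms every q_j equals q_i, so q_j = q_i and 92 = (9/2)q_i, giving q_i = 184/9.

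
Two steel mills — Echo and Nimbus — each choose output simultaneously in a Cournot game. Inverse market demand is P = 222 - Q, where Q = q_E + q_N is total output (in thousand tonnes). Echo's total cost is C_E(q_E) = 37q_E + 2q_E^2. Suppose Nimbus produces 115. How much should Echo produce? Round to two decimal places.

With the rival's output fixed at 115, Echo's profit is π_E = (222 - 115 - q_E)q_E - (37q_E + 2q_E²) = (107 - q_E)q_E - (37q_E + 2q_E²).
∂π_E/∂q_E = 70 - 6q_E = 0, so q_E = 35/3.

11.67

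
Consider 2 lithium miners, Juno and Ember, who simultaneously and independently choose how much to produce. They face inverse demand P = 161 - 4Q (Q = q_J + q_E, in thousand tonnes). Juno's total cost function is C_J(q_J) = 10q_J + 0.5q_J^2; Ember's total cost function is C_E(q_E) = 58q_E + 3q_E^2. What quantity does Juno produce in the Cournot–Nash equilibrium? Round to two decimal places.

Juno's profit: π_J = (161 - 4Q)q_J - (10q_J + (1/2)q_J²). Setting ∂π_J/∂q_J = 0: 151 - 9q_J - 4(q_E) = 0.
Ember's first-order condition: 103 - 14q_E - 4(q_J) = 0.
Best responses: q_J = (151 - 4q_E)/9, q_E = (103 - 4q_J)/14.
Solving the pair: q_J = 851/55, q_E = 323/110.

15.47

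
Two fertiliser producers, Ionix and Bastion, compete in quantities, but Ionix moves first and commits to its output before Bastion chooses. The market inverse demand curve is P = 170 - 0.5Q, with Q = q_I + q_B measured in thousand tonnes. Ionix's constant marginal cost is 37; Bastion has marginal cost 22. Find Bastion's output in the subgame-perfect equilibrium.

89

The follower Bastion best-responds to any q_I: π_B = (170 - 0.5Q)q_B - 22q_B.
∂π_B/∂q_B = 148 - (1/2)q_I - q_B = 0 gives the reaction function q_B = (148 - (1/2)q_I).
The leader anticipates this reaction. Substituting into P = 170 - 0.5Q gives P = 96 - (1/4)q_I, so π_I = (96 - (1/4)q_I)q_I - 37q_I.
The leader's first-order condition 59 - (1/2)q_I = 0 yields q_I = 118.
Then q_B = (148 - (1/2)·118) = 89.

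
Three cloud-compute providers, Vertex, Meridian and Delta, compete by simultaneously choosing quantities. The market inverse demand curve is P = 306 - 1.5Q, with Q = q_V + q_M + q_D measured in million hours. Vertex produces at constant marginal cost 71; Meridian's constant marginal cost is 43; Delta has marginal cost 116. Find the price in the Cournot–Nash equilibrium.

134

Vertex's profit: π_V = (306 - 1.5Q)q_V - (71q_V). Setting ∂π_V/∂q_V = 0: 235 - 3q_V - (3/2)(q_M + q_D) = 0.
Meridian's first-order condition: 263 - 3q_M - (3/2)(q_V + q_D) = 0.
Delta's profit: π_D = (306 - 1.5Q)q_D - (116q_D). Setting ∂π_D/∂q_D = 0: 190 - 3q_D - (3/2)(q_V + q_M) = 0.
Summing all 3 equations gives 688 − 6Q = 0, hence Q = 344/3.
Back-substituting: q_V = (235 − 172)/(3/2) = 42, q_M = (263 − 172)/(3/2) = 182/3, q_D = (190 − 172)/(3/2) = 12.
Total output Q = 344/3, so price P = 306 - (3/2)·(344/3) = 134.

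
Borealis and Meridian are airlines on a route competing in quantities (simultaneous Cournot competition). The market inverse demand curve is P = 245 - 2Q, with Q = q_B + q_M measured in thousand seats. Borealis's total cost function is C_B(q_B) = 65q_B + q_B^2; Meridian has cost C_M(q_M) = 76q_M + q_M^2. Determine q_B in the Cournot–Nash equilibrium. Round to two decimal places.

Borealis's profit: π_B = (245 - 2Q)q_B - (65q_B + q_B²). Setting ∂π_B/∂q_B = 0: 180 - 6q_B - 2(q_M) = 0.
Meridian's profit: π_M = (245 - 2Q)q_M - (76q_M + q_M²). Setting ∂π_M/∂q_M = 0: 169 - 6q_M - 2(q_B) = 0.
So q_B = (180 - 2q_M)/6 and q_M = (169 - 2q_B)/6.
Substituting one into the other gives q_B = 371/16 and q_M = 327/16.

23.19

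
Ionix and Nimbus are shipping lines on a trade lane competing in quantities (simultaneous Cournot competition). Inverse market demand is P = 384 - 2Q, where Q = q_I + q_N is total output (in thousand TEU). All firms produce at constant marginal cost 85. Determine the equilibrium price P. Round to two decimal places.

184.67

Each firm earns π_i = (384 - 2Q)q_i - 85q_i.
First-order condition (treating rivals' output as given): 299 - 4q_i - 2q_j = 0.
By symmetry each firm produces the same amount; substituting q_j = q_i yields q_i = 299/6.
Total output Q = 299/3, so price P = 384 - 2·(299/3) = 554/3.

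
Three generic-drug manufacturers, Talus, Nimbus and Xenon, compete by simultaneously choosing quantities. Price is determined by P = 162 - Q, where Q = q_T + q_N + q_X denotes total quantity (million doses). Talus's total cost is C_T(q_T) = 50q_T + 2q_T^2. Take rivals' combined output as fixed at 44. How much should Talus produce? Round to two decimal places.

11.33

With rivals' combined output fixed at 44, Talus's profit is π_T = (162 - 44 - q_T)q_T - (50q_T + 2q_T²) = (118 - q_T)q_T - (50q_T + 2q_T²).
∂π_T/∂q_T = 68 - 6q_T = 0, so q_T = 34/3.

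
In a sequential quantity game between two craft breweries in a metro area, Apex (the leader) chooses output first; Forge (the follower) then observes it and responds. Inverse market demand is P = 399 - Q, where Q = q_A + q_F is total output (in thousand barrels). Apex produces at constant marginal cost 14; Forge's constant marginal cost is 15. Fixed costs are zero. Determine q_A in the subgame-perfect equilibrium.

193

Solve by backward induction. Given q_A, the follower Forge maximises π_F = (399 - q_A - q_F)q_F - 15q_F.
∂π_F/∂q_F = 384 - q_A - 2q_F = 0 gives the reaction function q_F = (384 - q_A)/2.
Apex substitutes q_F(q_A) into its own profit: π_A = q_A(399 - q_A - (384 - q_A)/2) - 14q_A = (207 - (1/2)q_A)q_A - 14q_A.
Maximising: ∂π_A/∂q_A = 193 - q_A = 0, giving q_A = 193.
Then q_F = (384 - 193)/2 = 191/2.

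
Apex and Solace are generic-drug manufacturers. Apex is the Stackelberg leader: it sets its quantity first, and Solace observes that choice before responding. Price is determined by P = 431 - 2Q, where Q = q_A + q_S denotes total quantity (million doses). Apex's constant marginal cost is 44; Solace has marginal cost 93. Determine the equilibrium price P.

Solve by backward induction. Given q_A, the follower Solace maximises π_S = (431 - 2q_A - 2q_S)q_S - 93q_S.
Follower FOC: 338 - 2q_A - 4q_S = 0, so q_S(q_A) = (338 - 2q_A)/4.
The leader anticipates this reaction. Substituting into P = 431 - 2Q gives P = 262 - q_A, so π_A = (262 - q_A)q_A - 44q_A.
Leader FOC: 218 - 2q_A = 0, so q_A = 109.
Then q_S = (338 - 2·109)/4 = 30.
Total output Q = 139, so price P = 431 - 2·139 = 153.

153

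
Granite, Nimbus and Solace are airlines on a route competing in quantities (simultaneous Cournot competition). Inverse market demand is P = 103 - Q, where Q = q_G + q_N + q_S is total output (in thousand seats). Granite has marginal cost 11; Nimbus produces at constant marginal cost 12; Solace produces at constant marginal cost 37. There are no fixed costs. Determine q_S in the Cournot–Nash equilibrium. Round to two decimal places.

Granite's profit: π_G = (103 - Q)q_G - (11q_G). Setting ∂π_G/∂q_G = 0: 92 - 2q_G - (q_N + q_S) = 0.
Nimbus's profit: π_N = (103 - Q)q_N - (12q_N). Setting ∂π_N/∂q_N = 0: 91 - 2q_N - (q_G + q_S) = 0.
Solace's profit: π_S = (103 - Q)q_S - (37q_S). Setting ∂π_S/∂q_S = 0: 66 - 2q_S - (q_G + q_N) = 0.
Summing all 3 equations gives 249 − 4Q = 0, hence Q = 249/4.
Back-substituting: q_G = (92 − 249/4) = 119/4, q_N = (91 − 249/4) = 115/4, q_S = (66 − 249/4) = 15/4.

3.75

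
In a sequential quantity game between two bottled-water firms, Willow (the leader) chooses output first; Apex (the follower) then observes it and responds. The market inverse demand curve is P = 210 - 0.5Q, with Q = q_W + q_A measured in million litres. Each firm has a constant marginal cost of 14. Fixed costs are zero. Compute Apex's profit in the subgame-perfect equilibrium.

Solve by backward induction. Given q_W, the follower Apex maximises π_A = (210 - (1/2)q_W - (1/2)q_A)q_A - 14q_A.
∂π_A/∂q_A = 196 - (1/2)q_W - q_A = 0 gives the reaction function q_A = (196 - (1/2)q_W).
The leader anticipates this reaction. Substituting into P = 210 - 0.5Q gives P = 112 - (1/4)q_W, so π_W = (112 - (1/4)q_W)q_W - 14q_W.
Leader FOC: 98 - (1/2)q_W = 0, so q_W = 196.
Then q_A = (196 - (1/2)·196) = 98.
Price P = 210 - (1/2)·294 = 63.
Apex's profit: (63 - 14)·98 = 4802.

4802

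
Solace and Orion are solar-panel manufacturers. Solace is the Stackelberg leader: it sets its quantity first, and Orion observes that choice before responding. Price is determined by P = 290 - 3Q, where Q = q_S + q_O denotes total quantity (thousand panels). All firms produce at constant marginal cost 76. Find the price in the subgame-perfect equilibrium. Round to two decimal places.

Solve by backward induction. Given q_S, the follower Orion maximises π_O = (290 - 3q_S - 3q_O)q_O - 76q_O.
Setting the follower's marginal profit to zero, 214 - 3q_S - 6q_O = 0, i.e. q_O = (214 - 3q_S)/6.
The leader anticipates this reaction. Substituting into P = 290 - 3Q gives P = 183 - (3/2)q_S, so π_S = (183 - (3/2)q_S)q_S - 76q_S.
The leader's first-order condition 107 - 3q_S = 0 yields q_S = 107/3.
Then q_O = (214 - 3·(107/3))/6 = 107/6.
Total output Q = 107/2, so price P = 290 - 3·(107/2) = 259/2.

129.50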